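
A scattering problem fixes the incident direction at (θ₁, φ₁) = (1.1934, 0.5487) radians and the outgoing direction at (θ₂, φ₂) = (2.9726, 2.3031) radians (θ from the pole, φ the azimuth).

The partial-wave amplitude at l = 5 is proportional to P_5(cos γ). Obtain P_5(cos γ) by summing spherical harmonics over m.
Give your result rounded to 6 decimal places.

Expand P_5 via completeness: Σ_{m} conj(Y_{5,m}) at Ω₁ times Y_{5,m} at Ω₂ —
  m=-5: Y*=-0.29705 + 0.12492j  Y=0.00003 + 0.00005j  product -0.00002 - 0.00001j
  m=-4: Y*=-0.23602 + 0.32782j  Y=0.00113 + 0.00024j  product -0.00035 + 0.00031j
  m=-3: Y*=-0.00464 + 0.06156j  Y=0.01033 - 0.00747j  product 0.00041 + 0.00067j
  m=-2: Y*=-0.14582 - 0.28467j  Y=0.00959 - 0.09000j  product -0.02702 + 0.01039j
  m=-1: Y*=-0.13054 - 0.07980j  Y=-0.26020 - 0.28941j  product 0.01087 + 0.05854j
  m=+0: Y*=0.28686 + 0.00000j  Y=-0.74546 + 0.00000j  product -0.21384 + 0.00000j
  m=+1: Y*=0.13054 - 0.07980j  Y=0.26020 - 0.28941j  product 0.01087 - 0.05854j
  m=+2: Y*=-0.14582 + 0.28467j  Y=0.00959 + 0.09000j  product -0.02702 - 0.01039j
  m=+3: Y*=0.00464 + 0.06156j  Y=-0.01033 - 0.00747j  product 0.00041 - 0.00067j
  m=+4: Y*=-0.23602 - 0.32782j  Y=0.00113 - 0.00024j  product -0.00035 - 0.00031j
  m=+5: Y*=0.29705 + 0.12492j  Y=-0.00003 + 0.00005j  product -0.00002 + 0.00001j
Σ over m = -0.24604 - 0.00000j; ×(4π/11) → -0.28107 - 0.00000j. Real part: -0.281073

-0.281073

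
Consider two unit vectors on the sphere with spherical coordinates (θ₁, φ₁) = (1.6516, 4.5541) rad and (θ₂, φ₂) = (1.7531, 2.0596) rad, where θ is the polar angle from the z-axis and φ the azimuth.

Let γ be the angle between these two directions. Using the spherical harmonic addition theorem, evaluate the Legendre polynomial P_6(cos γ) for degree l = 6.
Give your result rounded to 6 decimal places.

Expand P_6 via completeness: Σ_{m} conj(Y_{6,m}) at Ω₁ times Y_{6,m} at Ω₂ —
  m=-6: -0.27565 + 0.38524j × 0.42751 + 0.09057j = -0.15273 + 0.13973j  (running Σ = -0.15273 + 0.13973j)
  m=-5: 0.09453 + 0.09339j × 0.17926 - 0.21388j = 0.03692 - 0.00348j  (running Σ = -0.11581 + 0.13625j)
  m=-4: -0.26354 + 0.19343j × 0.07990 + 0.19751j = -0.05926 - 0.03660j  (running Σ = -0.17508 + 0.09966j)
  m=-3: 0.06971 + 0.13559j × 0.29474 + 0.03088j = 0.01636 + 0.04212j  (running Σ = -0.15872 + 0.14177j)
  m=-2: -0.27186 + 0.08906j × -0.07818 + 0.11597j = 0.01093 - 0.03849j  (running Σ = -0.14779 + 0.10328j)
  m=-1: 0.02511 + 0.15730j × 0.13967 + 0.26262j = -0.03780 + 0.02856j  (running Σ = -0.18559 + 0.13185j)
  m=0: -0.27521 + 0.00000j × -0.11957 + 0.00000j = 0.03291 + 0.00000j  (running Σ = -0.15269 + 0.13185j)
  m=1: -0.02511 + 0.15730j × -0.13967 + 0.26262j = -0.03780 - 0.02856j  (running Σ = -0.19049 + 0.10328j)
  m=2: -0.27186 - 0.08906j × -0.07818 - 0.11597j = 0.01093 + 0.03849j  (running Σ = -0.17956 + 0.14177j)
  m=3: -0.06971 + 0.13559j × -0.29474 + 0.03088j = 0.01636 - 0.04212j  (running Σ = -0.16320 + 0.09966j)
  m=4: -0.26354 - 0.19343j × 0.07990 - 0.19751j = -0.05926 + 0.03660j  (running Σ = -0.22246 + 0.13625j)
  m=5: -0.09453 + 0.09339j × -0.17926 - 0.21388j = 0.03692 + 0.00348j  (running Σ = -0.18554 + 0.13973j)
  m=6: -0.27565 - 0.38524j × 0.42751 - 0.09057j = -0.15273 - 0.13973j  (running Σ = -0.33828 + 0.00000j)
Total Σ_m = -0.33828 + 0.00000j. Multiply by 0.966644: -0.32699 + 0.00000j. P_6(cos γ) = -0.326993

-0.326993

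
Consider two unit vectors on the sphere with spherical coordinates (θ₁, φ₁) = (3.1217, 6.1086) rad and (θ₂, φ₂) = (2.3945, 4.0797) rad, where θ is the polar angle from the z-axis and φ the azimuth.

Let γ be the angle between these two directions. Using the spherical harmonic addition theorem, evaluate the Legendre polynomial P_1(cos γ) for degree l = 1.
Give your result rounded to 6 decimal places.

Addition theorem: P_1(cos γ) = (4π/3) Σ_m Y*_{lm}(Ω₁) Y_{lm}(Ω₂), m = −1…1:
  m=-1: +0.006768-0.001194i × -0.138821+0.189325i = -0.000714+0.001447i  (running Σ = -0.000714+0.001447i)
  m=0: -0.488506-0.000000i × -0.358472+0.000000i = +0.175116+0.000000i  (running Σ = +0.174402+0.001447i)
  m=1: -0.006768-0.001194i × +0.138821+0.189325i = -0.000714-0.001447i  (running Σ = +0.173689+0.000000i)
Σ over m = +0.173689+0.000000i; ×(4π/3) → +0.727545+0.000000i. Real part: 0.727545

0.727545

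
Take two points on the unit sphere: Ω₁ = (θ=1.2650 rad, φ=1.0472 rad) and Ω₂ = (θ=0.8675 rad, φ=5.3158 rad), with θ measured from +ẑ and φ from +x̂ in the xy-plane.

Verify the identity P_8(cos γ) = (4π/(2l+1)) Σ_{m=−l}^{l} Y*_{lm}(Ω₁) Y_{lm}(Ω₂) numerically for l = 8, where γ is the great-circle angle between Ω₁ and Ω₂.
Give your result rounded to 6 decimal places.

Addition theorem: P_8(cos γ) = (4π/17) Σ_m Y*_{lm}(Ω₁) Y_{lm}(Ω₂), m = −8…8:
  term(m=-8) = (-0.019092, -0.008269)   from Y*(Ω₁)=(-0.176243, 0.305247), Y(Ω₂)=(0.006767, 0.058640)
  term(m=-7) = (0.003125, 0.089060)   from Y*(Ω₁)=(0.222544, 0.385473), Y(Ω₂)=(0.176793, 0.093962)
  term(m=-6) = (0.035297, -0.018325)   from Y*(Ω₁)=(0.101759, 0.000001), Y(Ω₂)=(0.346861, -0.180083)
  term(m=-5) = (0.112201, 0.084968)   from Y*(Ω₁)=(-0.158351, 0.274264), Y(Ω₂)=(0.055203, -0.440971)
  term(m=-4) = (0.008001, -0.038604)   from Y*(Ω₁)=(0.115048, 0.199274), Y(Ω₂)=(-0.127910, -0.113997)
  term(m=-3) = (-0.056304, 0.013744)   from Y*(Ω₁)=(-0.219802, -0.000002), Y(Ω₂)=(0.256156, -0.062533)
  term(m=-2) = (0.056124, 0.068948)   from Y*(Ω₁)=(-0.135322, 0.234381), Y(Ω₂)=(0.116940, -0.306971)
  term(m=-1) = (0.009104, -0.019150)   from Y*(Ω₁)=(-0.086290, -0.149460), Y(Ω₂)=(0.069721, 0.101169)
  term(m=+0) = (-0.097461, -0.000000)   from Y*(Ω₁)=(-0.279697, -0.000000), Y(Ω₂)=(0.348452, 0.000000)
  term(m=+1) = (0.009104, 0.019150)   from Y*(Ω₁)=(0.086290, -0.149460), Y(Ω₂)=(-0.069721, 0.101169)
  term(m=+2) = (0.056124, -0.068948)   from Y*(Ω₁)=(-0.135322, -0.234381), Y(Ω₂)=(0.116940, 0.306971)
  term(m=+3) = (-0.056304, -0.013744)   from Y*(Ω₁)=(0.219802, -0.000002), Y(Ω₂)=(-0.256156, -0.062533)
  term(m=+4) = (0.008001, 0.038604)   from Y*(Ω₁)=(0.115048, -0.199274), Y(Ω₂)=(-0.127910, 0.113997)
  term(m=+5) = (0.112201, -0.084968)   from Y*(Ω₁)=(0.158351, 0.274264), Y(Ω₂)=(-0.055203, -0.440971)
  term(m=+6) = (0.035297, 0.018325)   from Y*(Ω₁)=(0.101759, -0.000001), Y(Ω₂)=(0.346861, 0.180083)
  term(m=+7) = (0.003125, -0.089060)   from Y*(Ω₁)=(-0.222544, 0.385473), Y(Ω₂)=(-0.176793, 0.093962)
  term(m=+8) = (-0.019092, 0.008269)   from Y*(Ω₁)=(-0.176243, -0.305247), Y(Ω₂)=(0.006767, -0.058640)
Accumulated sum (0.199449, 0.000000); after 4π/(2l+1) scaling, (0.147432, 0.000000) ⇒ P_8 = 0.147432

0.147432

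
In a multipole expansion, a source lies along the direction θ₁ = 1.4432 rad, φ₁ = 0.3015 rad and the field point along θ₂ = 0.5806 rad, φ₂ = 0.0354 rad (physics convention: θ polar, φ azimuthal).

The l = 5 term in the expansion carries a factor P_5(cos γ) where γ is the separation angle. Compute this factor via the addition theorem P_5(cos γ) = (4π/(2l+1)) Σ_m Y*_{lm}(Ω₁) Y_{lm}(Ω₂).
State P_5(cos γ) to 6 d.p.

-0.228192

Expand P_5 via completeness: Σ_{m} conj(Y_{5,m}) at Ω₁ times Y_{5,m} at Ω₂ —
  m=-5: Y*=0.02818 + 0.44468j  Y=0.02269 - 0.00406j  product 0.00244 + 0.00997j
  m=-4: Y*=0.06449 + 0.16887j  Y=0.10999 - 0.01568j  product 0.00974 + 0.01756j
  m=-3: Y*=-0.17824 - 0.22670j  Y=0.30045 - 0.03203j  product -0.06081 - 0.06240j
  m=-2: Y*=-0.16626 - 0.11448j  Y=0.46670 - 0.03310j  product -0.08138 - 0.04792j
  m=-1: Y*=0.23625 + 0.07347j  Y=0.25923 - 0.00918j  product 0.06192 + 0.01688j
  m=+0: Y*=0.20661 + 0.00000j  Y=-0.30763 + 0.00000j  product -0.06356 + 0.00000j
  m=+1: Y*=-0.23625 + 0.07347j  Y=-0.25923 - 0.00918j  product 0.06192 - 0.01688j
  m=+2: Y*=-0.16626 + 0.11448j  Y=0.46670 + 0.03310j  product -0.08138 + 0.04792j
  m=+3: Y*=0.17824 - 0.22670j  Y=-0.30045 - 0.03203j  product -0.06081 + 0.06240j
  m=+4: Y*=0.06449 - 0.16887j  Y=0.10999 + 0.01568j  product 0.00974 - 0.01756j
  m=+5: Y*=-0.02818 + 0.44468j  Y=-0.02269 - 0.00406j  product 0.00244 - 0.00997j
Accumulated sum -0.19975 + 0.00000j; after 4π/(2l+1) scaling, -0.22819 + 0.00000j ⇒ P_5 = -0.228192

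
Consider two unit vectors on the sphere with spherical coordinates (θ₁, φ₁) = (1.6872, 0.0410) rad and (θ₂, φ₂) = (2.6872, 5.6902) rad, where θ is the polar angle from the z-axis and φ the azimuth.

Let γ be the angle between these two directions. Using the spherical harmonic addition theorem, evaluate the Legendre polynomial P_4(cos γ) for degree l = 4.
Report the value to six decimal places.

-0.214868

Expand P_4 via completeness: Σ_{m} conj(Y_{4,m}) at Ω₁ times Y_{4,m} at Ω₂ —
  [-4]  conj(Y_{4,-4})(Ω₁) = +0.424896+0.070314i ; Y_{4,-4}(Ω₂) = -0.011795+0.011429i ; Δ = -0.005815+0.004027i
  [-3]  conj(Y_{4,-3})(Ω₁) = -0.141363-0.017476i ; Y_{4,-3}(Ω₂) = +0.019653-0.093044i ; Δ = -0.004404+0.012810i
  [-2]  conj(Y_{4,-2})(Ω₁) = -0.297847-0.024478i ; Y_{4,-2}(Ω₂) = +0.112531+0.277841i ; Δ = -0.026716-0.085509i
  [-1]  conj(Y_{4,-1})(Ω₁) = +0.158433+0.006499i ; Y_{4,-1}(Ω₂) = -0.410242-0.276457i ; Δ = -0.063199-0.046466i
  [+0]  conj(Y_{4,0})(Ω₁) = +0.275223-0.000000i ; Y_{4,0}(Ω₂) = +0.168521+0.000000i ; Δ = +0.046381+0.000000i
  [+1]  conj(Y_{4,1})(Ω₁) = -0.158433+0.006499i ; Y_{4,1}(Ω₂) = +0.410242-0.276457i ; Δ = -0.063199+0.046466i
  [+2]  conj(Y_{4,2})(Ω₁) = -0.297847+0.024478i ; Y_{4,2}(Ω₂) = +0.112531-0.277841i ; Δ = -0.026716+0.085509i
  [+3]  conj(Y_{4,3})(Ω₁) = +0.141363-0.017476i ; Y_{4,3}(Ω₂) = -0.019653-0.093044i ; Δ = -0.004404-0.012810i
  [+4]  conj(Y_{4,4})(Ω₁) = +0.424896-0.070314i ; Y_{4,4}(Ω₂) = -0.011795-0.011429i ; Δ = -0.005815-0.004027i
Σ over m = -0.153888+0.000000i; ×(4π/9) → -0.214868+0.000000i. Real part: -0.214868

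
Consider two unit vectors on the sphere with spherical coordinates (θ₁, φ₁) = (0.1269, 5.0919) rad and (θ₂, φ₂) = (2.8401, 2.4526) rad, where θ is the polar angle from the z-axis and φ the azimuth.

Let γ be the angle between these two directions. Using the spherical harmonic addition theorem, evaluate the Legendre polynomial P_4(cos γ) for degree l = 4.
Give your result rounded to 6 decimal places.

Summing Y*_{l m}(θ₁,φ₁)·Y_{l m}(θ₂,φ₂) over m ∈ [−4, 4]; prefactor 4π/(2·4+1) = 1.396263:
  term(m=-4) = (-0.000000, -0.000000)   from Y*(Ω₁)=(0.000006, 0.000113), Y(Ω₂)=(-0.003188, 0.001294)
  term(m=-3) = (0.000005, -0.000079)   from Y*(Ω₁)=(-0.002285, 0.001054), Y(Ω₂)=(-0.014899, 0.027521)
  term(m=-2) = (0.002687, -0.004227)   from Y*(Ω₁)=(-0.022889, -0.021712), Y(Ω₂)=(0.030425, 0.155834)
  term(m=-1) = (0.091840, -0.050446)   from Y*(Ω₁)=(0.085544, -0.214480), Y(Ω₂)=(0.350267, 0.288495)
  term(m=+0) = (0.391256, 0.000000)   from Y*(Ω₁)=(0.779458, -0.000000), Y(Ω₂)=(0.501958, 0.000000)
  term(m=+1) = (0.091840, 0.050446)   from Y*(Ω₁)=(-0.085544, -0.214480), Y(Ω₂)=(-0.350267, 0.288495)
  term(m=+2) = (0.002687, 0.004227)   from Y*(Ω₁)=(-0.022889, 0.021712), Y(Ω₂)=(0.030425, -0.155834)
  term(m=+3) = (0.000005, 0.000079)   from Y*(Ω₁)=(0.002285, 0.001054), Y(Ω₂)=(0.014899, 0.027521)
  term(m=+4) = (-0.000000, 0.000000)   from Y*(Ω₁)=(0.000006, -0.000113), Y(Ω₂)=(-0.003188, -0.001294)
Total Σ_m = (0.580319, -0.000000). Multiply by 1.396263: (0.810278, -0.000000). P_4(cos γ) = 0.810278

0.810278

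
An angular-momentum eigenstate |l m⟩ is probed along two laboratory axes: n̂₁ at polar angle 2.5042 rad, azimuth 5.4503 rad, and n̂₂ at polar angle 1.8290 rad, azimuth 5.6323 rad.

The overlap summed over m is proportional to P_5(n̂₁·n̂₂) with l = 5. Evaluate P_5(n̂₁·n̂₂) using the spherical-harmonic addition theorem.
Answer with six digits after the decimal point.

-0.419138

Term-by-term m-sum for l=5 (normalisation 4π/11 = 1.142397):
  [-5]  conj(Y_{5,-5})(Ω₁) = -0.018047+0.029570i ; Y_{5,-5}(Ω₂) = -0.389643-0.044153i ; Δ = +0.008337-0.010725i
  [-4]  conj(Y_{5,-4})(Ω₁) = +0.145275-0.027932i ; Y_{5,-4}(Ω₂) = +0.281223-0.167829i ; Δ = +0.036167-0.032236i
  [-3]  conj(Y_{5,-3})(Ω₁) = -0.280828-0.210374i ; Y_{5,-3}(Ω₂) = +0.048143-0.119887i ; Δ = -0.038741+0.023540i
  [-2]  conj(Y_{5,-2})(Ω₁) = +0.042886+0.450193i ; Y_{5,-2}(Ω₂) = +0.086491+0.313702i ; Δ = -0.137517+0.052391i
  [-1]  conj(Y_{5,-1})(Ω₁) = +0.092029-0.101212i ; Y_{5,-1}(Ω₂) = +0.043473+0.033109i ; Δ = +0.007352-0.001353i
  [+0]  conj(Y_{5,0})(Ω₁) = +0.369441-0.000000i ; Y_{5,0}(Ω₂) = -0.319642+0.000000i ; Δ = -0.118089+0.000000i
  [+1]  conj(Y_{5,1})(Ω₁) = -0.092029-0.101212i ; Y_{5,1}(Ω₂) = -0.043473+0.033109i ; Δ = +0.007352+0.001353i
  [+2]  conj(Y_{5,2})(Ω₁) = +0.042886-0.450193i ; Y_{5,2}(Ω₂) = +0.086491-0.313702i ; Δ = -0.137517-0.052391i
  [+3]  conj(Y_{5,3})(Ω₁) = +0.280828-0.210374i ; Y_{5,3}(Ω₂) = -0.048143-0.119887i ; Δ = -0.038741-0.023540i
  [+4]  conj(Y_{5,4})(Ω₁) = +0.145275+0.027932i ; Y_{5,4}(Ω₂) = +0.281223+0.167829i ; Δ = +0.036167+0.032236i
  [+5]  conj(Y_{5,5})(Ω₁) = +0.018047+0.029570i ; Y_{5,5}(Ω₂) = +0.389643-0.044153i ; Δ = +0.008337+0.010725i
Σ over m = -0.366893+0.000000i; ×(4π/11) → -0.419138+0.000000i. Real part: -0.419138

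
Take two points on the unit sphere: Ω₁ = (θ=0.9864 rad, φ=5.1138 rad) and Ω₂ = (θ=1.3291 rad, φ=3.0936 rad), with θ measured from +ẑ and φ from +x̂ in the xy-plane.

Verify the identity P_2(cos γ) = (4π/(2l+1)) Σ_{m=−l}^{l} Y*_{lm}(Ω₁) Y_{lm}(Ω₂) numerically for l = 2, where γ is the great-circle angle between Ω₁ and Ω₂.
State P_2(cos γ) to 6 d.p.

-0.427563

Term-by-term m-sum for l=2 (normalisation 4π/5 = 2.513274):
  [-2]  conj(Y_{2,-2})(Ω₁) = -0.186664-0.193284i ; Y_{2,-2}(Ω₂) = +0.362469+0.034899i ; Δ = -0.060914-0.076574i
  [-1]  conj(Y_{2,-1})(Ω₁) = +0.138892-0.327223i ; Y_{2,-1}(Ω₂) = -0.179328-0.008613i ; Δ = -0.027726+0.057484i
  [+0]  conj(Y_{2,0})(Ω₁) = -0.027406-0.000000i ; Y_{2,0}(Ω₂) = -0.261187+0.000000i ; Δ = +0.007158+0.000000i
  [+1]  conj(Y_{2,1})(Ω₁) = -0.138892-0.327223i ; Y_{2,1}(Ω₂) = +0.179328-0.008613i ; Δ = -0.027726-0.057484i
  [+2]  conj(Y_{2,2})(Ω₁) = -0.186664+0.193284i ; Y_{2,2}(Ω₂) = +0.362469-0.034899i ; Δ = -0.060914+0.076574i
Σ over m = -0.170122+0.000000i; ×(4π/5) → -0.427563+0.000000i. Real part: -0.427563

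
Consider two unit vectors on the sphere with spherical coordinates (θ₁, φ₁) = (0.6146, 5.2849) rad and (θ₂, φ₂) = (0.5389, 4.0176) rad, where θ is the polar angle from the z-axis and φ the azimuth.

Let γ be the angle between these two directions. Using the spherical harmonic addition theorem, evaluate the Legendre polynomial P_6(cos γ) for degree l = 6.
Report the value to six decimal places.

Term-by-term m-sum for l=6 (normalisation 4π/13 = 0.966644):
  [-6]  conj(Y_{6,-6})(Ω₁) = 0.01700 + 0.00514j ; Y_{6,-6}(Ω₂) = 0.00456 + 0.00755j ; Δ = 0.00004 + 0.00015j
  [-5]  conj(Y_{6,-5})(Ω₁) = 0.02401 + 0.08379j ; Y_{6,-5}(Ω₂) = 0.01668 - 0.04833j ; Δ = 0.00445 + 0.00024j
  [-4]  conj(Y_{6,-4})(Ω₁) = -0.16482 + 0.18821j ; Y_{6,-4}(Ω₂) = -0.16436 + 0.06232j ; Δ = 0.01536 - 0.04121j
  [-3]  conj(Y_{6,-3})(Ω₁) = -0.43833 - 0.06479j ; Y_{6,-3}(Ω₂) = 0.33585 + 0.18944j ; Δ = -0.13494 - 0.10480j
  [-2]  conj(Y_{6,-2})(Ω₁) = -0.16497 - 0.36376j ; Y_{6,-2}(Ω₂) = -0.08731 - 0.47648j ; Δ = -0.15892 + 0.11036j
  [-1]  conj(Y_{6,-1})(Ω₁) = -0.03383 + 0.05248j ; Y_{6,-1}(Ω₂) = -0.09384 + 0.11260j ; Δ = -0.00274 - 0.00873j
  [+0]  conj(Y_{6,0})(Ω₁) = -0.41709 + 0.00000j ; Y_{6,0}(Ω₂) = -0.39709 + 0.00000j ; Δ = 0.16562 + 0.00000j
  [+1]  conj(Y_{6,1})(Ω₁) = 0.03383 + 0.05248j ; Y_{6,1}(Ω₂) = 0.09384 + 0.11260j ; Δ = -0.00274 + 0.00873j
  [+2]  conj(Y_{6,2})(Ω₁) = -0.16497 + 0.36376j ; Y_{6,2}(Ω₂) = -0.08731 + 0.47648j ; Δ = -0.15892 - 0.11036j
  [+3]  conj(Y_{6,3})(Ω₁) = 0.43833 - 0.06479j ; Y_{6,3}(Ω₂) = -0.33585 + 0.18944j ; Δ = -0.13494 + 0.10480j
  [+4]  conj(Y_{6,4})(Ω₁) = -0.16482 - 0.18821j ; Y_{6,4}(Ω₂) = -0.16436 - 0.06232j ; Δ = 0.01536 + 0.04121j
  [+5]  conj(Y_{6,5})(Ω₁) = -0.02401 + 0.08379j ; Y_{6,5}(Ω₂) = -0.01668 - 0.04833j ; Δ = 0.00445 - 0.00024j
  [+6]  conj(Y_{6,6})(Ω₁) = 0.01700 - 0.00514j ; Y_{6,6}(Ω₂) = 0.00456 - 0.00755j ; Δ = 0.00004 - 0.00015j
Σ over m = -0.38787 - 0.00000j; ×(4π/13) → -0.37494 - 0.00000j. Real part: -0.374937

-0.374937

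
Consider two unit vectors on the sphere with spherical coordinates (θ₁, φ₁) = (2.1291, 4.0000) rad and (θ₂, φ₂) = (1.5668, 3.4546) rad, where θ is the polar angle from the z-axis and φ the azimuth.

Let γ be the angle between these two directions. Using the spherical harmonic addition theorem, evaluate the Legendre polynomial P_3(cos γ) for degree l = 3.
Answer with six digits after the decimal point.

Expand P_3 via completeness: Σ_{m} conj(Y_{3,m}) at Ω₁ times Y_{3,m} at Ω₂ —
  m=-3: Y*=(0.214814, -0.136591)  Y=(-0.246397, 0.336684)  product (-0.006941, 0.105980)
  m=-2: Y*=(0.056667, -0.385317)  Y=(0.003310, -0.002393)  product (-0.000735, -0.001411)
  m=-1: Y*=(-0.072235, -0.083635)  Y=(0.307450, -0.099505)  product (-0.030531, -0.018526)
  m=+0: Y*=(0.315677, -0.000000)  Y=(-0.004474, 0.000000)  product (-0.001412, 0.000000)
  m=+1: Y*=(0.072235, -0.083635)  Y=(-0.307450, -0.099505)  product (-0.030531, 0.018526)
  m=+2: Y*=(0.056667, 0.385317)  Y=(0.003310, 0.002393)  product (-0.000735, 0.001411)
  m=+3: Y*=(-0.214814, -0.136591)  Y=(0.246397, 0.336684)  product (-0.006941, -0.105980)
Total Σ_m = (-0.077825, 0.000000). Multiply by 1.795196: (-0.139712, 0.000000). P_3(cos γ) = -0.139712

-0.139712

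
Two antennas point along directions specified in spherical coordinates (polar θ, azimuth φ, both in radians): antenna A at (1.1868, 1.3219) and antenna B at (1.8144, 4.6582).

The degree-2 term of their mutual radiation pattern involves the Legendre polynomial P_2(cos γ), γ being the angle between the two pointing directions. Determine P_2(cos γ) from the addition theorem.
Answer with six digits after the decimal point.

Expand P_2 via completeness: Σ_{m} conj(Y_{2,m}) at Ω₁ times Y_{2,m} at Ω₂ —
  m=-2: -0.29176 + 0.15856j × -0.36167 - 0.03935j = 0.11176 - 0.04586j  (running Σ = 0.11176 - 0.04586j)
  m=-1: 0.06610 + 0.26007j × 0.00979 - 0.18057j = 0.04761 - 0.00939j  (running Σ = 0.15937 - 0.05525j)
  m=0: -0.18260 + 0.00000j × -0.26034 + 0.00000j = 0.04754 + 0.00000j  (running Σ = 0.20691 - 0.05525j)
  m=1: -0.06610 + 0.26007j × -0.00979 - 0.18057j = 0.04761 + 0.00939j  (running Σ = 0.25452 - 0.04586j)
  m=2: -0.29176 - 0.15856j × -0.36167 + 0.03935j = 0.11176 + 0.04586j  (running Σ = 0.36628 + 0.00000j)
Total Σ_m = 0.36628 + 0.00000j. Multiply by 2.513274: 0.92056 + 0.00000j. P_2(cos γ) = 0.920557

0.920557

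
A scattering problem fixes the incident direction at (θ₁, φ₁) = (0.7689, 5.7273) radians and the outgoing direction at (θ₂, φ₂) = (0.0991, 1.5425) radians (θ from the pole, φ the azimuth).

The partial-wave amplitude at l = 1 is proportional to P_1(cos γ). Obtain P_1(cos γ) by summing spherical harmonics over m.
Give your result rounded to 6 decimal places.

Expand P_1 via completeness: Σ_{m} conj(Y_{1,m}) at Ω₁ times Y_{1,m} at Ω₂ —
  [-1]  conj(Y_{1,-1})(Ω₁) = +0.204066-0.126772i ; Y_{1,-1}(Ω₂) = +0.000967-0.034169i ; Δ = -0.004134-0.007095i
  [+0]  conj(Y_{1,0})(Ω₁) = +0.351147-0.000000i ; Y_{1,0}(Ω₂) = +0.486205+0.000000i ; Δ = +0.170729+0.000000i
  [+1]  conj(Y_{1,1})(Ω₁) = -0.204066-0.126772i ; Y_{1,1}(Ω₂) = -0.000967-0.034169i ; Δ = -0.004134+0.007095i
Total Σ_m = +0.162461+0.000000i. Multiply by 4.188790: +0.680514+0.000000i. P_1(cos γ) = 0.680514

0.680514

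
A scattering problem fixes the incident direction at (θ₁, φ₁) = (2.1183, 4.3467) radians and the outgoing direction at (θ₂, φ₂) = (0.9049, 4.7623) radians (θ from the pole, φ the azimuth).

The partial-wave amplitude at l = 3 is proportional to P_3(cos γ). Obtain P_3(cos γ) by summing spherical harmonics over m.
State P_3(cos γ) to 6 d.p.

-0.376343

Addition theorem: P_3(cos γ) = (4π/7) Σ_m Y*_{lm}(Ω₁) Y_{lm}(Ω₂), m = −3…3:
  m=-3: 0.23110 + 0.11848j × -0.03026 - 0.20061j = 0.01677 - 0.04995j  (running Σ = 0.01677 - 0.04995j)
  m=-2: 0.28865 - 0.25904j × -0.38846 + 0.03891j = -0.10205 + 0.11186j  (running Σ = -0.08528 + 0.06191j)
  m=-1: -0.03502 - 0.09146j × 0.01151 + 0.23051j = 0.02068 - 0.00913j  (running Σ = -0.06460 + 0.05278j)
  m=0: 0.31958 + 0.00000j × -0.25171 + 0.00000j = -0.08044 + 0.00000j  (running Σ = -0.14504 + 0.05278j)
  m=1: 0.03502 - 0.09146j × -0.01151 + 0.23051j = 0.02068 + 0.00913j  (running Σ = -0.12436 + 0.06191j)
  m=2: 0.28865 + 0.25904j × -0.38846 - 0.03891j = -0.10205 - 0.11186j  (running Σ = -0.22641 - 0.04995j)
  m=3: -0.23110 + 0.11848j × 0.03026 - 0.20061j = 0.01677 + 0.04995j  (running Σ = -0.20964 + 0.00000j)
Σ over m = -0.20964 + 0.00000j; ×(4π/7) → -0.37634 + 0.00000j. Real part: -0.376343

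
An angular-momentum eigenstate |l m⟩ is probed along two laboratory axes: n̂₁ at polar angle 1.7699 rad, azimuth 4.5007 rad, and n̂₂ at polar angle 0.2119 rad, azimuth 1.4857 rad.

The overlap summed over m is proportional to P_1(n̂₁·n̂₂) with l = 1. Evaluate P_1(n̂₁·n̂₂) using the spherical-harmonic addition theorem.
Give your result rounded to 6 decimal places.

-0.397880

Summing Y*_{l m}(θ₁,φ₁)·Y_{l m}(θ₂,φ₂) over m ∈ [−1, 1]; prefactor 4π/(2·1+1) = 4.188790:
  [-1]  conj(Y_{1,-1})(Ω₁) = -0.07116 - 0.33111j ; Y_{1,-1}(Ω₂) = 0.00618 - 0.07240j ; Δ = -0.02441 + 0.00311j
  [+0]  conj(Y_{1,0})(Ω₁) = -0.09664 + 0.00000j ; Y_{1,0}(Ω₂) = 0.47767 + 0.00000j ; Δ = -0.04616 + 0.00000j
  [+1]  conj(Y_{1,1})(Ω₁) = 0.07116 - 0.33111j ; Y_{1,1}(Ω₂) = -0.00618 - 0.07240j ; Δ = -0.02441 - 0.00311j
Accumulated sum -0.09499 + 0.00000j; after 4π/(2l+1) scaling, -0.39788 + 0.00000j ⇒ P_1 = -0.397880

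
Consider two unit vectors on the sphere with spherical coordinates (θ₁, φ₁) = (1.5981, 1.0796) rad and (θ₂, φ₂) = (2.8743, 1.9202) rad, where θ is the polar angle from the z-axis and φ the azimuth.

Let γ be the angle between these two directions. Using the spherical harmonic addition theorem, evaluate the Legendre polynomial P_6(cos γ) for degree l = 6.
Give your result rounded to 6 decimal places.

-0.075631

Summing Y*_{l m}(θ₁,φ₁)·Y_{l m}(θ₂,φ₂) over m ∈ [−6, 6]; prefactor 4π/(2·6+1) = 0.966644:
  m=-6: +0.472924+0.093120i × +0.000082+0.000142i = +0.000026+0.000075i  (running Σ = +0.000026+0.000075i)
  m=-5: -0.028872+0.035296i × +0.002042-0.000364i = -0.000046+0.000083i  (running Σ = -0.000020+0.000157i)
  m=-4: +0.135634+0.326259i × +0.002762-0.015790i = +0.005526-0.001241i  (running Σ = +0.005506-0.001083i)
  m=-3: -0.052893-0.005158i × -0.072549-0.041788i = +0.003622+0.002585i  (running Σ = +0.009128+0.001501i)
  m=-2: -0.178217+0.267094i × -0.222867+0.187265i = -0.010298-0.092900i  (running Σ = -0.001171-0.091399i)
  m=-1: -0.026397-0.049347i × +0.202963+0.557050i = +0.022131-0.024720i  (running Σ = +0.020960-0.116119i)
  m=0: -0.312882-0.000000i × +0.384048+0.000000i = -0.120162-0.000000i  (running Σ = -0.099202-0.116119i)
  m=1: +0.026397-0.049347i × -0.202963+0.557050i = +0.022131+0.024720i  (running Σ = -0.077071-0.091399i)
  m=2: -0.178217-0.267094i × -0.222867-0.187265i = -0.010298+0.092900i  (running Σ = -0.087369+0.001501i)
  m=3: +0.052893-0.005158i × +0.072549-0.041788i = +0.003622-0.002585i  (running Σ = -0.083747-0.001083i)
  m=4: +0.135634-0.326259i × +0.002762+0.015790i = +0.005526+0.001241i  (running Σ = -0.078221+0.000157i)
  m=5: +0.028872+0.035296i × -0.002042-0.000364i = -0.000046-0.000083i  (running Σ = -0.078267+0.000075i)
  m=6: +0.472924-0.093120i × +0.000082-0.000142i = +0.000026-0.000075i  (running Σ = -0.078241-0.000000i)
Σ over m = -0.078241-0.000000i; ×(4π/13) → -0.075631-0.000000i. Real part: -0.075631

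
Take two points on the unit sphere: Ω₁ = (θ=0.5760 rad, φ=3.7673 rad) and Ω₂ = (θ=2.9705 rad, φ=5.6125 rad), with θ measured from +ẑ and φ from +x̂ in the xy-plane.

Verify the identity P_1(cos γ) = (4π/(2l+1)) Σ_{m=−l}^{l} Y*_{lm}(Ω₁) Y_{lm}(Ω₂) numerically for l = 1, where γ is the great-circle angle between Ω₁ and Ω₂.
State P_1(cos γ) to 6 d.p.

Term-by-term m-sum for l=1 (normalisation 4π/3 = 4.188790):
  m=-1: -0.15253 - 0.11021j × 0.04608 + 0.03656j = -0.00300 - 0.01066j  (running Σ = -0.00300 - 0.01066j)
  m=0: 0.40977 + 0.00000j × -0.48147 + 0.00000j = -0.19729 + 0.00000j  (running Σ = -0.20029 - 0.01066j)
  m=1: 0.15253 - 0.11021j × -0.04608 + 0.03656j = -0.00300 + 0.01066j  (running Σ = -0.20329 + 0.00000j)
Total Σ_m = -0.20329 + 0.00000j. Multiply by 4.188790: -0.85153 + 0.00000j. P_1(cos γ) = -0.851532

-0.851532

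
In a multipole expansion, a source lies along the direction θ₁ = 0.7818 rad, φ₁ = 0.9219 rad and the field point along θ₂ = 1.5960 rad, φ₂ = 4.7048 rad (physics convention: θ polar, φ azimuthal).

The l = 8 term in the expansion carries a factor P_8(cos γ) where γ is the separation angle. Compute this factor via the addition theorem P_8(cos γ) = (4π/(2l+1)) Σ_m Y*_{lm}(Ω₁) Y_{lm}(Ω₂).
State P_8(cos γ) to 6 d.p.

0.166377

Summing Y*_{l m}(θ₁,φ₁)·Y_{l m}(θ₂,φ₂) over m ∈ [−8, 8]; prefactor 4π/(2·8+1) = 0.739198:
  [-8]  conj(Y_{8,-8})(Ω₁) = (0.014418, 0.027778) ; Y_{8,-8}(Ω₂) = (0.513174, 0.031194) ; Δ = (0.006533, 0.014705)
  [-7]  conj(Y_{8,-7})(Ω₁) = (0.124272, 0.021347) ; Y_{8,-7}(Ω₂) = (-0.002753, 0.051769) ; Δ = (-0.001447, 0.006375)
  [-6]  conj(Y_{8,-6})(Ω₁) = (0.220433, -0.206091) ; Y_{8,-6}(Ω₂) = (0.371735, 0.016938) ; Δ = (0.085433, -0.072877)
  [-5]  conj(Y_{8,-5})(Ω₁) = (-0.046859, -0.453821) ; Y_{8,-5}(Ω₂) = (-0.002321, 0.061140) ; Δ = (0.027855, -0.001812)
  [-4]  conj(Y_{8,-4})(Ω₁) = (-0.312826, -0.190081) ; Y_{8,-4}(Ω₂) = (0.332139, 0.010085) ; Δ = (-0.101985, -0.066288)
  [-3]  conj(Y_{8,-3})(Ω₁) = (0.040879, -0.016133) ; Y_{8,-3}(Ω₂) = (-0.001494, 0.065594) ; Δ = (0.000997, 0.002706)
  [-2]  conj(Y_{8,-2})(Ω₁) = (0.102917, -0.367569) ; Y_{8,-2}(Ω₂) = (0.315570, 0.004790) ; Δ = (0.034238, -0.115501)
  [-1]  conj(Y_{8,-1})(Ω₁) = (-0.085289, -0.112449) ; Y_{8,-1}(Ω₂) = (-0.000512, 0.067511) ; Δ = (0.007635, -0.005700)
  [+0]  conj(Y_{8,0})(Ω₁) = (0.342860, -0.000000) ; Y_{8,0}(Ω₂) = (0.310791, 0.000000) ; Δ = (0.106558, 0.000000)
  [+1]  conj(Y_{8,1})(Ω₁) = (0.085289, -0.112449) ; Y_{8,1}(Ω₂) = (0.000512, 0.067511) ; Δ = (0.007635, 0.005700)
  [+2]  conj(Y_{8,2})(Ω₁) = (0.102917, 0.367569) ; Y_{8,2}(Ω₂) = (0.315570, -0.004790) ; Δ = (0.034238, 0.115501)
  [+3]  conj(Y_{8,3})(Ω₁) = (-0.040879, -0.016133) ; Y_{8,3}(Ω₂) = (0.001494, 0.065594) ; Δ = (0.000997, -0.002706)
  [+4]  conj(Y_{8,4})(Ω₁) = (-0.312826, 0.190081) ; Y_{8,4}(Ω₂) = (0.332139, -0.010085) ; Δ = (-0.101985, 0.066288)
  [+5]  conj(Y_{8,5})(Ω₁) = (0.046859, -0.453821) ; Y_{8,5}(Ω₂) = (0.002321, 0.061140) ; Δ = (0.027855, 0.001812)
  [+6]  conj(Y_{8,6})(Ω₁) = (0.220433, 0.206091) ; Y_{8,6}(Ω₂) = (0.371735, -0.016938) ; Δ = (0.085433, 0.072877)
  [+7]  conj(Y_{8,7})(Ω₁) = (-0.124272, 0.021347) ; Y_{8,7}(Ω₂) = (0.002753, 0.051769) ; Δ = (-0.001447, -0.006375)
  [+8]  conj(Y_{8,8})(Ω₁) = (0.014418, -0.027778) ; Y_{8,8}(Ω₂) = (0.513174, -0.031194) ; Δ = (0.006533, -0.014705)
Accumulated sum (0.225078, 0.000000); after 4π/(2l+1) scaling, (0.166377, 0.000000) ⇒ P_8 = 0.166377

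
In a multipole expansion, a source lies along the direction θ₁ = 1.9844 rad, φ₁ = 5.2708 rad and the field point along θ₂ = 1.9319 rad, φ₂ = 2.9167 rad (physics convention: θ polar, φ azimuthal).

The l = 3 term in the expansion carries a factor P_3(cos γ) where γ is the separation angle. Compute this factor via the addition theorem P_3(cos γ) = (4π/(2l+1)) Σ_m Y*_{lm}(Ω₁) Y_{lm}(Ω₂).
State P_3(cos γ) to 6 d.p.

Term-by-term m-sum for l=3 (normalisation 4π/7 = 1.795196):
  m=-3: (-0.318585, -0.033393) × (-0.266754, -0.213376) = (0.077858, 0.076886)  (running Σ = (0.077858, 0.076886))
  m=-2: (0.151033, 0.309515) × (-0.284574, -0.137389) = (-0.000456, -0.108830)  (running Σ = (0.077403, -0.031944))
  m=-1: (-0.030157, 0.048272) × (0.110778, 0.025342) = (-0.004564, 0.004583)  (running Σ = (0.072839, -0.027361))
  m=0: (0.328815, -0.000000) × (0.313249, 0.000000) = (0.103001, 0.000000)  (running Σ = (0.175839, -0.027361))
  m=1: (0.030157, 0.048272) × (-0.110778, 0.025342) = (-0.004564, -0.004583)  (running Σ = (0.171275, -0.031944))
  m=2: (0.151033, -0.309515) × (-0.284574, 0.137389) = (-0.000456, 0.108830)  (running Σ = (0.170819, 0.076886))
  m=3: (0.318585, -0.033393) × (0.266754, -0.213376) = (0.077858, -0.076886)  (running Σ = (0.248678, 0.000000))
Accumulated sum (0.248678, 0.000000); after 4π/(2l+1) scaling, (0.446425, 0.000000) ⇒ P_3 = 0.446425

0.446425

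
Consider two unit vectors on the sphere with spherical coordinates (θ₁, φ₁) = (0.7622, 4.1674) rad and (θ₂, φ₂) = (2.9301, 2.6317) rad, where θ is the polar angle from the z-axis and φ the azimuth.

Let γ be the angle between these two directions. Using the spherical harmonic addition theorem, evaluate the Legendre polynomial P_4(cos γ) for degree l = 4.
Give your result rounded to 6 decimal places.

-0.410429

Expand P_4 via completeness: Σ_{m} conj(Y_{4,m}) at Ω₁ times Y_{4,m} at Ω₂ —
  [-4]  conj(Y_{4,-4})(Ω₁) = (-0.057566, -0.082512) ; Y_{4,-4}(Ω₂) = (-0.000388, 0.000767) ; Δ = (0.000086, -0.000012)
  [-3]  conj(Y_{4,-3})(Ω₁) = (0.297470, -0.019115) ; Y_{4,-3}(Ω₂) = (0.000465, 0.011311) ; Δ = (0.000355, 0.003356)
  [-2]  conj(Y_{4,-2})(Ω₁) = (-0.196404, 0.376504) ; Y_{4,-2}(Ω₂) = (0.043926, 0.071482) ; Δ = (-0.035541, 0.002499)
  [-1]  conj(Y_{4,-1})(Ω₁) = (-0.081132, -0.133829) ; Y_{4,-1}(Ω₂) = (0.312844, 0.174948) ; Δ = (-0.001968, -0.056062)
  [+0]  conj(Y_{4,0})(Ω₁) = (-0.329546, -0.000000) ; Y_{4,0}(Ω₂) = (0.667011, 0.000000) ; Δ = (-0.219811, -0.000000)
  [+1]  conj(Y_{4,1})(Ω₁) = (0.081132, -0.133829) ; Y_{4,1}(Ω₂) = (-0.312844, 0.174948) ; Δ = (-0.001968, 0.056062)
  [+2]  conj(Y_{4,2})(Ω₁) = (-0.196404, -0.376504) ; Y_{4,2}(Ω₂) = (0.043926, -0.071482) ; Δ = (-0.035541, -0.002499)
  [+3]  conj(Y_{4,3})(Ω₁) = (-0.297470, -0.019115) ; Y_{4,3}(Ω₂) = (-0.000465, 0.011311) ; Δ = (0.000355, -0.003356)
  [+4]  conj(Y_{4,4})(Ω₁) = (-0.057566, 0.082512) ; Y_{4,4}(Ω₂) = (-0.000388, -0.000767) ; Δ = (0.000086, 0.000012)
Accumulated sum (-0.293948, -0.000000); after 4π/(2l+1) scaling, (-0.410429, -0.000000) ⇒ P_4 = -0.410429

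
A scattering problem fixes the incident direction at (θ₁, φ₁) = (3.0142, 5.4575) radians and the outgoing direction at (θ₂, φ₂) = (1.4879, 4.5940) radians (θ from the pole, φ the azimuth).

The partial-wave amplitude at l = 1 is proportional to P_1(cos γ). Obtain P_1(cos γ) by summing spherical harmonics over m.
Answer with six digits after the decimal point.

Summing Y*_{l m}(θ₁,φ₁)·Y_{l m}(θ₂,φ₂) over m ∈ [−1, 1]; prefactor 4π/(2·1+1) = 4.188790:
  [-1]  conj(Y_{1,-1})(Ω₁) = 0.02976 - 0.03226j ; Y_{1,-1}(Ω₂) = -0.04067 + 0.34190j ; Δ = 0.00982 + 0.01149j
  [+0]  conj(Y_{1,0})(Ω₁) = -0.48464 + 0.00000j ; Y_{1,0}(Ω₂) = 0.04046 + 0.00000j ; Δ = -0.01961 + 0.00000j
  [+1]  conj(Y_{1,1})(Ω₁) = -0.02976 - 0.03226j ; Y_{1,1}(Ω₂) = 0.04067 + 0.34190j ; Δ = 0.00982 - 0.01149j
Accumulated sum 0.00003 + 0.00000j; after 4π/(2l+1) scaling, 0.00014 + 0.00000j ⇒ P_1 = 0.000140

0.000140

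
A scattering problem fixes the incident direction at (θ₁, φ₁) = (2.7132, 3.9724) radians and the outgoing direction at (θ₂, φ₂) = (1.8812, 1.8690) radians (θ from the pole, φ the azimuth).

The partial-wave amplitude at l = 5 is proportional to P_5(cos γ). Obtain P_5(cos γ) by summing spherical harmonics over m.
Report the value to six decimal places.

Expand P_5 via completeness: Σ_{m} conj(Y_{5,m}) at Ω₁ times Y_{5,m} at Ω₂ —
  m=-5: +0.003042+0.004870i × -0.362179-0.028955i = -0.000961-0.001852i  (running Σ = -0.000961-0.001852i)
  m=-4: +0.039103+0.007182i × -0.136014+0.342540i = -0.007779+0.012418i  (running Σ = -0.008739+0.010566i)
  m=-3: +0.127356-0.096650i × -0.037353-0.029971i = -0.007654-0.000207i  (running Σ = -0.016393+0.010359i)
  m=-2: +0.035764-0.392712i × -0.279642+0.189842i = +0.064552+0.116608i  (running Σ = +0.048159+0.126967i)
  m=-1: -0.340324-0.372725i × +0.011053+0.035959i = +0.009641-0.016357i  (running Σ = +0.057801+0.110610i)
  m=0: -0.022598-0.000000i × -0.322126+0.000000i = +0.007279+0.000000i  (running Σ = +0.065080+0.110610i)
  m=1: +0.340324-0.372725i × -0.011053+0.035959i = +0.009641+0.016357i  (running Σ = +0.074721+0.126967i)
  m=2: +0.035764+0.392712i × -0.279642-0.189842i = +0.064552-0.116608i  (running Σ = +0.139273+0.010359i)
  m=3: -0.127356-0.096650i × +0.037353-0.029971i = -0.007654+0.000207i  (running Σ = +0.131620+0.010566i)
  m=4: +0.039103-0.007182i × -0.136014-0.342540i = -0.007779-0.012418i  (running Σ = +0.123841-0.001852i)
  m=5: -0.003042+0.004870i × +0.362179-0.028955i = -0.000961+0.001852i  (running Σ = +0.122880+0.000000i)
Σ over m = +0.122880+0.000000i; ×(4π/11) → +0.140378+0.000000i. Real part: 0.140378

0.140378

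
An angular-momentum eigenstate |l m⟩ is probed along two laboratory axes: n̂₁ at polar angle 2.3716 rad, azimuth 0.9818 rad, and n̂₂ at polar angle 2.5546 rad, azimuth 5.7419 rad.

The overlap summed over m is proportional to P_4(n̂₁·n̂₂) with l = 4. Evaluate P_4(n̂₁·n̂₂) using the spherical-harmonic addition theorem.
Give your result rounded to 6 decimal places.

-0.418087

Addition theorem: P_4(cos γ) = (4π/9) Σ_m Y*_{lm}(Ω₁) Y_{lm}(Ω₂), m = −4…4:
  term(m=-4) = (0.004249, -0.000821)   from Y*(Ω₁)=(-0.073468, -0.073499), Y(Ω₂)=(-0.023319, 0.034502)
  term(m=-3) = (-0.007656, -0.053125)   from Y*(Ω₁)=(0.297319, -0.059092), Y(Ω₂)=(0.009391, -0.176815)
  term(m=-2) = (-0.166377, 0.015924)   from Y*(Ω₁)=(-0.161821, 0.390554), Y(Ω₂)=(0.185446, 0.349165)
  term(m=-1) = (0.002770, 0.058019)   from Y*(Ω₁)=(-0.079834, -0.119493), Y(Ω₂)=(-0.346407, -0.208253)
  term(m=+0) = (0.034595, 0.000000)   from Y*(Ω₁)=(-0.334777, -0.000000), Y(Ω₂)=(-0.103336, 0.000000)
  term(m=+1) = (0.002770, -0.058019)   from Y*(Ω₁)=(0.079834, -0.119493), Y(Ω₂)=(0.346407, -0.208253)
  term(m=+2) = (-0.166377, -0.015924)   from Y*(Ω₁)=(-0.161821, -0.390554), Y(Ω₂)=(0.185446, -0.349165)
  term(m=+3) = (-0.007656, 0.053125)   from Y*(Ω₁)=(-0.297319, -0.059092), Y(Ω₂)=(-0.009391, -0.176815)
  term(m=+4) = (0.004249, 0.000821)   from Y*(Ω₁)=(-0.073468, 0.073499), Y(Ω₂)=(-0.023319, -0.034502)
Σ over m = (-0.299433, 0.000000); ×(4π/9) → (-0.418087, 0.000000). Real part: -0.418087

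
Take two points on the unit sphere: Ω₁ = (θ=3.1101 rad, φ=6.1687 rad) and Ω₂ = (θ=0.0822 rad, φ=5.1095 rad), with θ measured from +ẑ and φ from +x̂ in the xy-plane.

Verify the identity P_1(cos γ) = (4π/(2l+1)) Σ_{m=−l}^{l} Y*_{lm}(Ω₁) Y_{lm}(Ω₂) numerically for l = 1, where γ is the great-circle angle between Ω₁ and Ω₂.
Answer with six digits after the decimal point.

Summing Y*_{l m}(θ₁,φ₁)·Y_{l m}(θ₂,φ₂) over m ∈ [−1, 1]; prefactor 4π/(2·1+1) = 4.188790:
  m=-1: Y*=+0.010808-0.001243i  Y=+0.010971+0.026160i  product +0.000151+0.000269i
  m=+0: Y*=-0.488360-0.000000i  Y=+0.486953+0.000000i  product -0.237808-0.000000i
  m=+1: Y*=-0.010808-0.001243i  Y=-0.010971+0.026160i  product +0.000151-0.000269i
Total Σ_m = -0.237506+0.000000i. Multiply by 4.188790: -0.994864+0.000000i. P_1(cos γ) = -0.994864

-0.994864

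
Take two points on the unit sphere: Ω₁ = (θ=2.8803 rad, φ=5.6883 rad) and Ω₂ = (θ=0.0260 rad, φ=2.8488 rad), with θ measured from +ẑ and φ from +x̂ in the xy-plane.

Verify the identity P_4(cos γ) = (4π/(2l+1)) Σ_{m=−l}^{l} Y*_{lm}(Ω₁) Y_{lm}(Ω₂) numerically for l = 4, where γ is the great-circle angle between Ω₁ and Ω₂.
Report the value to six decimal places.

0.738506

Addition theorem: P_4(cos γ) = (4π/9) Σ_m Y*_{lm}(Ω₁) Y_{lm}(Ω₂), m = −4…4:
  m=-4: Y*=-0.00143 - 0.00136j  Y=0.00000 + 0.00000j  product 0.00000 - 0.00000j
  m=-3: Y*=0.00442 + 0.02037j  Y=-0.00001 - 0.00002j  product 0.00000 - 0.00000j
  m=-2: Y*=0.04593 - 0.11466j  Y=0.00113 + 0.00075j  product 0.00014 - 0.00010j
  m=-1: Y*=-0.34545 + 0.23375j  Y=-0.04703 - 0.01418j  product 0.01956 - 0.00610j
  m=+0: Y*=0.58039 + 0.00000j  Y=0.84343 + 0.00000j  product 0.48952 + 0.00000j
  m=+1: Y*=0.34545 + 0.23375j  Y=0.04703 - 0.01418j  product 0.01956 + 0.00610j
  m=+2: Y*=0.04593 + 0.11466j  Y=0.00113 - 0.00075j  product 0.00014 + 0.00010j
  m=+3: Y*=-0.00442 + 0.02037j  Y=0.00001 - 0.00002j  product 0.00000 + 0.00000j
  m=+4: Y*=-0.00143 + 0.00136j  Y=0.00000 - 0.00000j  product 0.00000 + 0.00000j
Accumulated sum 0.52892 + 0.00000j; after 4π/(2l+1) scaling, 0.73851 + 0.00000j ⇒ P_4 = 0.738506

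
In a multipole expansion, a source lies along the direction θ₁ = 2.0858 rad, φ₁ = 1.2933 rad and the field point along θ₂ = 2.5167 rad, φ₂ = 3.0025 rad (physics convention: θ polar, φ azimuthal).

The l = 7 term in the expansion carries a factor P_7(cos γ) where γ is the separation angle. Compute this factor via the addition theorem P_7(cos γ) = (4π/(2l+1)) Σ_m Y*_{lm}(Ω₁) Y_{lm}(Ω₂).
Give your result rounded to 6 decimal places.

Addition theorem: P_7(cos γ) = (4π/15) Σ_m Y*_{lm}(Ω₁) Y_{lm}(Ω₂), m = −7…7:
  m=-7: (-0.176173, 0.068672) × (-0.006593, -0.009697) = (0.001827, 0.001256)  (running Σ = (0.001827, 0.001256))
  m=-6: (-0.037655, -0.398626) × (-0.040845, -0.045071) = (-0.016429, 0.017979)  (running Σ = (-0.014601, 0.019234))
  m=-5: (0.387931, 0.071921) × (-0.145755, -0.121641) = (-0.047794, -0.057671)  (running Σ = (-0.062395, -0.038437))
  m=-4: (-0.014174, 0.028549) × (-0.328597, -0.204356) = (0.010492, -0.006485)  (running Σ = (-0.051904, -0.044922))
  m=-3: (0.247858, 0.225549) × (-0.434492, -0.192615) = (-0.064248, -0.145740)  (running Σ = (-0.116152, -0.190662))
  m=-2: (-0.162189, 0.100557) × (-0.188550, -0.053848) = (0.035996, -0.010226)  (running Σ = (-0.080157, -0.200888))
  m=-1: (0.072235, 0.253594) × (0.306369, 0.042891) = (0.011254, 0.080792)  (running Σ = (-0.068903, -0.120097))
  m=0: (-0.227277, -0.000000) × (0.307177, 0.000000) = (-0.069814, -0.000000)  (running Σ = (-0.138717, -0.120097))
  m=1: (-0.072235, 0.253594) × (-0.306369, 0.042891) = (0.011254, -0.080792)  (running Σ = (-0.127463, -0.200888))
  m=2: (-0.162189, -0.100557) × (-0.188550, 0.053848) = (0.035996, 0.010226)  (running Σ = (-0.091468, -0.190662))
  m=3: (-0.247858, 0.225549) × (0.434492, -0.192615) = (-0.064248, 0.145740)  (running Σ = (-0.155716, -0.044922))
  m=4: (-0.014174, -0.028549) × (-0.328597, 0.204356) = (0.010492, 0.006485)  (running Σ = (-0.145224, -0.038437))
  m=5: (-0.387931, 0.071921) × (0.145755, -0.121641) = (-0.047794, 0.057671)  (running Σ = (-0.193019, 0.019234))
  m=6: (-0.037655, 0.398626) × (-0.040845, 0.045071) = (-0.016429, -0.017979)  (running Σ = (-0.209447, 0.001256))
  m=7: (0.176173, 0.068672) × (0.006593, -0.009697) = (0.001827, -0.001256)  (running Σ = (-0.207620, -0.000000))
Accumulated sum (-0.207620, -0.000000); after 4π/(2l+1) scaling, (-0.173935, -0.000000) ⇒ P_7 = -0.173935

-0.173935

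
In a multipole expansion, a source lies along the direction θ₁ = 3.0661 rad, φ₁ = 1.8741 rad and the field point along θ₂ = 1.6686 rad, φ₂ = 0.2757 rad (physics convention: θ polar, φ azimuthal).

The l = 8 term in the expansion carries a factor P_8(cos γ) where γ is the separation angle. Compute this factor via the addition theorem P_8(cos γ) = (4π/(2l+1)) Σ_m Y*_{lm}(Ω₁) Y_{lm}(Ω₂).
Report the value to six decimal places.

0.188435

Term-by-term m-sum for l=8 (normalisation 4π/17 = 0.739198):
  m=-8: Y*=-0.00000 + 0.00000j  Y=-0.29417 - 0.39941j  product 0.00000 + 0.00000j
  m=-7: Y*=-0.00000 - 0.00000j  Y=0.06842 + 0.18226j  product 0.00000 - 0.00000j
  m=-6: Y*=0.00000 - 0.00000j  Y=0.02611 + 0.31235j  product 0.00000 + 0.00000j
  m=-5: Y*=0.00002 - 0.00000j  Y=0.04233 - 0.21740j  product 0.00000 - 0.00001j
  m=-4: Y*=0.00015 + 0.00040j  Y=0.11348 - 0.22451j  product 0.00011 + 0.00001j
  m=-3: Y*=-0.00463 + 0.00360j  Y=-0.15685 + 0.17051j  product 0.00011 - 0.00135j
  m=-2: Y*=-0.04674 - 0.03243j  Y=-0.19000 + 0.11686j  product 0.01267 + 0.00070j
  m=-1: Y*=0.10571 - 0.33776j  Y=0.22654 - 0.06409j  product 0.00230 - 0.08329j
  m=+0: Y*=1.04679 + 0.00000j  Y=0.21450 + 0.00000j  product 0.22453 + 0.00000j
  m=+1: Y*=-0.10571 - 0.33776j  Y=-0.22654 - 0.06409j  product 0.00230 + 0.08329j
  m=+2: Y*=-0.04674 + 0.03243j  Y=-0.19000 - 0.11686j  product 0.01267 - 0.00070j
  m=+3: Y*=0.00463 + 0.00360j  Y=0.15685 + 0.17051j  product 0.00011 + 0.00135j
  m=+4: Y*=0.00015 - 0.00040j  Y=0.11348 + 0.22451j  product 0.00011 - 0.00001j
  m=+5: Y*=-0.00002 - 0.00000j  Y=-0.04233 - 0.21740j  product 0.00000 + 0.00001j
  m=+6: Y*=0.00000 + 0.00000j  Y=0.02611 - 0.31235j  product 0.00000 - 0.00000j
  m=+7: Y*=0.00000 - 0.00000j  Y=-0.06842 + 0.18226j  product 0.00000 + 0.00000j
  m=+8: Y*=-0.00000 - 0.00000j  Y=-0.29417 + 0.39941j  product 0.00000 - 0.00000j
Accumulated sum 0.25492 + 0.00000j; after 4π/(2l+1) scaling, 0.18843 + 0.00000j ⇒ P_8 = 0.188435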